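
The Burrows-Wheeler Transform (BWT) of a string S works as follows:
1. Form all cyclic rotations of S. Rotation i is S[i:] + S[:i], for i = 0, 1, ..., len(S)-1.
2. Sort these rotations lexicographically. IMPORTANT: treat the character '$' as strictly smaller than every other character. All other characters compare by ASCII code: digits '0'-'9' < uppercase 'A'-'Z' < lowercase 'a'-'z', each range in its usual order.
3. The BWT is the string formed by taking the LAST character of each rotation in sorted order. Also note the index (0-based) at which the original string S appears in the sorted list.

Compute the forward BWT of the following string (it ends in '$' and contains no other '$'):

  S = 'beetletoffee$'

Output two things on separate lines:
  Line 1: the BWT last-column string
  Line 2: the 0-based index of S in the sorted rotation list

All 13 rotations (rotation i = S[i:]+S[:i]):
  rot[0] = beetletoffee$
  rot[1] = eetletoffee$b
  rot[2] = etletoffee$be
  rot[3] = tletoffee$bee
  rot[4] = letoffee$beet
  rot[5] = etoffee$beetl
  rot[6] = toffee$beetle
  rot[7] = offee$beetlet
  rot[8] = ffee$beetleto
  rot[9] = fee$beetletof
  rot[10] = ee$beetletoff
  rot[11] = e$beetletoffe
  rot[12] = $beetletoffee
Sorted (with $ < everything):
  sorted[0] = $beetletoffee  (last char: 'e')
  sorted[1] = beetletoffee$  (last char: '$')
  sorted[2] = e$beetletoffe  (last char: 'e')
  sorted[3] = ee$beetletoff  (last char: 'f')
  sorted[4] = eetletoffee$b  (last char: 'b')
  sorted[5] = etletoffee$be  (last char: 'e')
  sorted[6] = etoffee$beetl  (last char: 'l')
  sorted[7] = fee$beetletof  (last char: 'f')
  sorted[8] = ffee$beetleto  (last char: 'o')
  sorted[9] = letoffee$beet  (last char: 't')
  sorted[10] = offee$beetlet  (last char: 't')
  sorted[11] = tletoffee$bee  (last char: 'e')
  sorted[12] = toffee$beetle  (last char: 'e')
Last column: e$efbelfottee
Original string S is at sorted index 1

Answer: e$efbelfottee
1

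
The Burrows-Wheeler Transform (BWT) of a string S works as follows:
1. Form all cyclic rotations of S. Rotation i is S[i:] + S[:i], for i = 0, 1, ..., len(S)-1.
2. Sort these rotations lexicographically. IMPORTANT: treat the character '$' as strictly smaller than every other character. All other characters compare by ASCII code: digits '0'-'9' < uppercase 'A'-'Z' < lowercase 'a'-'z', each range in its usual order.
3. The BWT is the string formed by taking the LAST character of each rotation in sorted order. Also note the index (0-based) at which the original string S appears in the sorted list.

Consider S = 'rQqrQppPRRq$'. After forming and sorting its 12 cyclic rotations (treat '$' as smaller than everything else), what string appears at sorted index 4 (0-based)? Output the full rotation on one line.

All 12 rotations (rotation i = S[i:]+S[:i]):
  rot[0] = rQqrQppPRRq$
  rot[1] = QqrQppPRRq$r
  rot[2] = qrQppPRRq$rQ
  rot[3] = rQppPRRq$rQq
  rot[4] = QppPRRq$rQqr
  rot[5] = ppPRRq$rQqrQ
  rot[6] = pPRRq$rQqrQp
  rot[7] = PRRq$rQqrQpp
  rot[8] = RRq$rQqrQppP
  rot[9] = Rq$rQqrQppPR
  rot[10] = q$rQqrQppPRR
  rot[11] = $rQqrQppPRRq
Sorted (with $ < everything):
  sorted[0] = $rQqrQppPRRq
  sorted[1] = PRRq$rQqrQpp
  sorted[2] = QppPRRq$rQqr
  sorted[3] = QqrQppPRRq$r
  sorted[4] = RRq$rQqrQppP
  sorted[5] = Rq$rQqrQppPR
  sorted[6] = pPRRq$rQqrQp
  sorted[7] = ppPRRq$rQqrQ
  sorted[8] = q$rQqrQppPRR
  sorted[9] = qrQppPRRq$rQ
  sorted[10] = rQppPRRq$rQq
  sorted[11] = rQqrQppPRRq$
sorted[4] = RRq$rQqrQppP

Answer: RRq$rQqrQppP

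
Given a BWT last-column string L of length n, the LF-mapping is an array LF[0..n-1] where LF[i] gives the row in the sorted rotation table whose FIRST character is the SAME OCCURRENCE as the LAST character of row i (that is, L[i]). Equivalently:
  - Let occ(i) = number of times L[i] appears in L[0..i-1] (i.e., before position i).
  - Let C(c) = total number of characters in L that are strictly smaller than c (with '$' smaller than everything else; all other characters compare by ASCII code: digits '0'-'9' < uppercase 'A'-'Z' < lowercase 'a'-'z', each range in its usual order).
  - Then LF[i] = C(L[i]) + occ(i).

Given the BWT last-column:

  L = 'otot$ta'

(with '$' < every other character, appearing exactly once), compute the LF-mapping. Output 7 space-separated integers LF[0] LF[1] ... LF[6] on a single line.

Answer: 2 4 3 5 0 6 1

Derivation:
Char counts: '$':1, 'a':1, 'o':2, 't':3
C (first-col start): C('$')=0, C('a')=1, C('o')=2, C('t')=4
L[0]='o': occ=0, LF[0]=C('o')+0=2+0=2
L[1]='t': occ=0, LF[1]=C('t')+0=4+0=4
L[2]='o': occ=1, LF[2]=C('o')+1=2+1=3
L[3]='t': occ=1, LF[3]=C('t')+1=4+1=5
L[4]='$': occ=0, LF[4]=C('$')+0=0+0=0
L[5]='t': occ=2, LF[5]=C('t')+2=4+2=6
L[6]='a': occ=0, LF[6]=C('a')+0=1+0=1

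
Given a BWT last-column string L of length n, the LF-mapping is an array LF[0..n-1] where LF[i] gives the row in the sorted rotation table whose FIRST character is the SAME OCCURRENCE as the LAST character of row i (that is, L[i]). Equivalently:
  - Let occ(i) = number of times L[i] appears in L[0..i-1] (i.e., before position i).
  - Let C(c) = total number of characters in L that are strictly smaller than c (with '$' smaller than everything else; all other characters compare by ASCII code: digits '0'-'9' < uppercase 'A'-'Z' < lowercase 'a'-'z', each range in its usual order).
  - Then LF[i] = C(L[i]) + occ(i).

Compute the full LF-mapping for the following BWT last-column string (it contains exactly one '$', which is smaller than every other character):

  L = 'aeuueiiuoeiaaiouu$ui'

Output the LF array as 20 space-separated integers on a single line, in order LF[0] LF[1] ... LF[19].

Answer: 1 4 14 15 5 7 8 16 12 6 9 2 3 10 13 17 18 0 19 11

Derivation:
Char counts: '$':1, 'a':3, 'e':3, 'i':5, 'o':2, 'u':6
C (first-col start): C('$')=0, C('a')=1, C('e')=4, C('i')=7, C('o')=12, C('u')=14
L[0]='a': occ=0, LF[0]=C('a')+0=1+0=1
L[1]='e': occ=0, LF[1]=C('e')+0=4+0=4
L[2]='u': occ=0, LF[2]=C('u')+0=14+0=14
L[3]='u': occ=1, LF[3]=C('u')+1=14+1=15
L[4]='e': occ=1, LF[4]=C('e')+1=4+1=5
L[5]='i': occ=0, LF[5]=C('i')+0=7+0=7
L[6]='i': occ=1, LF[6]=C('i')+1=7+1=8
L[7]='u': occ=2, LF[7]=C('u')+2=14+2=16
L[8]='o': occ=0, LF[8]=C('o')+0=12+0=12
L[9]='e': occ=2, LF[9]=C('e')+2=4+2=6
L[10]='i': occ=2, LF[10]=C('i')+2=7+2=9
L[11]='a': occ=1, LF[11]=C('a')+1=1+1=2
L[12]='a': occ=2, LF[12]=C('a')+2=1+2=3
L[13]='i': occ=3, LF[13]=C('i')+3=7+3=10
L[14]='o': occ=1, LF[14]=C('o')+1=12+1=13
L[15]='u': occ=3, LF[15]=C('u')+3=14+3=17
L[16]='u': occ=4, LF[16]=C('u')+4=14+4=18
L[17]='$': occ=0, LF[17]=C('$')+0=0+0=0
L[18]='u': occ=5, LF[18]=C('u')+5=14+5=19
L[19]='i': occ=4, LF[19]=C('i')+4=7+4=11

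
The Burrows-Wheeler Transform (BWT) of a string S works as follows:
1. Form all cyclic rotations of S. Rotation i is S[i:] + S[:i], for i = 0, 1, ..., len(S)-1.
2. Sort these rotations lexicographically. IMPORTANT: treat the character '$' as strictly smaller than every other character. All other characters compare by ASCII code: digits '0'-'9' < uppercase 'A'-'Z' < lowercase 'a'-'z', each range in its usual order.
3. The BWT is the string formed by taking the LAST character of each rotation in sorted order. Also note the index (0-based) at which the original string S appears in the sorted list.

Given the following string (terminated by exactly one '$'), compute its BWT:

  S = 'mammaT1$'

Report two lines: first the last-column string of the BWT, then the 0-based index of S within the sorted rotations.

Answer: 1Tammm$a
6

Derivation:
All 8 rotations (rotation i = S[i:]+S[:i]):
  rot[0] = mammaT1$
  rot[1] = ammaT1$m
  rot[2] = mmaT1$ma
  rot[3] = maT1$mam
  rot[4] = aT1$mamm
  rot[5] = T1$mamma
  rot[6] = 1$mammaT
  rot[7] = $mammaT1
Sorted (with $ < everything):
  sorted[0] = $mammaT1  (last char: '1')
  sorted[1] = 1$mammaT  (last char: 'T')
  sorted[2] = T1$mamma  (last char: 'a')
  sorted[3] = aT1$mamm  (last char: 'm')
  sorted[4] = ammaT1$m  (last char: 'm')
  sorted[5] = maT1$mam  (last char: 'm')
  sorted[6] = mammaT1$  (last char: '$')
  sorted[7] = mmaT1$ma  (last char: 'a')
Last column: 1Tammm$a
Original string S is at sorted index 6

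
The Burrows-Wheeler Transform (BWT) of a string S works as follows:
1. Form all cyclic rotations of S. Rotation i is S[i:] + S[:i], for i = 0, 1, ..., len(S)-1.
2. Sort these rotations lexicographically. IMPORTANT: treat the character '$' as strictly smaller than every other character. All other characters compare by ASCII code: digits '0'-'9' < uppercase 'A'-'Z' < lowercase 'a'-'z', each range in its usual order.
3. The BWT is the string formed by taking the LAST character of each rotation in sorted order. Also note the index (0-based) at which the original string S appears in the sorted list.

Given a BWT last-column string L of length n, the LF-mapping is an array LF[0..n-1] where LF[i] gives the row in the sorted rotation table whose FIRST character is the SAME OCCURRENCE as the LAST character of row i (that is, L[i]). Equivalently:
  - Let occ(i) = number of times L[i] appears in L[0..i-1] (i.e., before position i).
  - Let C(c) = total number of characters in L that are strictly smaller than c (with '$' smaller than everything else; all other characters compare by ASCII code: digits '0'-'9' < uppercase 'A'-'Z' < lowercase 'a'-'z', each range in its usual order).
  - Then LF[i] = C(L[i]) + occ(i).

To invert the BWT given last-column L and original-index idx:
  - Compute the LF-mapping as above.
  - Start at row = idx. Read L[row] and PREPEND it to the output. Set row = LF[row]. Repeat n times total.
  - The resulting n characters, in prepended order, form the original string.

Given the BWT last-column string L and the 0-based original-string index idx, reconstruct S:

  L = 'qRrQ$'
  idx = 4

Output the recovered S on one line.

Answer: rRQq$

Derivation:
LF mapping: 3 2 4 1 0
Walk LF starting at row 4, prepending L[row]:
  step 1: row=4, L[4]='$', prepend. Next row=LF[4]=0
  step 2: row=0, L[0]='q', prepend. Next row=LF[0]=3
  step 3: row=3, L[3]='Q', prepend. Next row=LF[3]=1
  step 4: row=1, L[1]='R', prepend. Next row=LF[1]=2
  step 5: row=2, L[2]='r', prepend. Next row=LF[2]=4
Reversed output: rRQq$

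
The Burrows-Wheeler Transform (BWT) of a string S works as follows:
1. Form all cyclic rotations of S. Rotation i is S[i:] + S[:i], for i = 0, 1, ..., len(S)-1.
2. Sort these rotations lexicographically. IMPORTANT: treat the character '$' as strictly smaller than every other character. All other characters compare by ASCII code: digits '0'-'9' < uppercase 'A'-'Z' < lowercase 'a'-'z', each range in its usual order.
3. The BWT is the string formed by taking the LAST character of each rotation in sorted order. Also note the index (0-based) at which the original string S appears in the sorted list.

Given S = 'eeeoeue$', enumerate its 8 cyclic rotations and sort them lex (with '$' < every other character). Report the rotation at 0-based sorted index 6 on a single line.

Answer: oeue$eee

Derivation:
All 8 rotations (rotation i = S[i:]+S[:i]):
  rot[0] = eeeoeue$
  rot[1] = eeoeue$e
  rot[2] = eoeue$ee
  rot[3] = oeue$eee
  rot[4] = eue$eeeo
  rot[5] = ue$eeeoe
  rot[6] = e$eeeoeu
  rot[7] = $eeeoeue
Sorted (with $ < everything):
  sorted[0] = $eeeoeue
  sorted[1] = e$eeeoeu
  sorted[2] = eeeoeue$
  sorted[3] = eeoeue$e
  sorted[4] = eoeue$ee
  sorted[5] = eue$eeeo
  sorted[6] = oeue$eee
  sorted[7] = ue$eeeoe
sorted[6] = oeue$eee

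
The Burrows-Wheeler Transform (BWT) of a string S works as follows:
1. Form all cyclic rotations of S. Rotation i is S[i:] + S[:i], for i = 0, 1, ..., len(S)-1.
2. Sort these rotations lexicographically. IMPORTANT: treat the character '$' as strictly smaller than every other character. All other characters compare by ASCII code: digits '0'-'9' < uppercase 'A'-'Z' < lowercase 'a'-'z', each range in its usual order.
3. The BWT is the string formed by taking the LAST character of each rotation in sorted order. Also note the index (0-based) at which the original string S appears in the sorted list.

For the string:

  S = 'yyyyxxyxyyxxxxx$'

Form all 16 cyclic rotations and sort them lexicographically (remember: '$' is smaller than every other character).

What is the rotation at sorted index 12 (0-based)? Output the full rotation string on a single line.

All 16 rotations (rotation i = S[i:]+S[:i]):
  rot[0] = yyyyxxyxyyxxxxx$
  rot[1] = yyyxxyxyyxxxxx$y
  rot[2] = yyxxyxyyxxxxx$yy
  rot[3] = yxxyxyyxxxxx$yyy
  rot[4] = xxyxyyxxxxx$yyyy
  rot[5] = xyxyyxxxxx$yyyyx
  rot[6] = yxyyxxxxx$yyyyxx
  rot[7] = xyyxxxxx$yyyyxxy
  rot[8] = yyxxxxx$yyyyxxyx
  rot[9] = yxxxxx$yyyyxxyxy
  rot[10] = xxxxx$yyyyxxyxyy
  rot[11] = xxxx$yyyyxxyxyyx
  rot[12] = xxx$yyyyxxyxyyxx
  rot[13] = xx$yyyyxxyxyyxxx
  rot[14] = x$yyyyxxyxyyxxxx
  rot[15] = $yyyyxxyxyyxxxxx
Sorted (with $ < everything):
  sorted[0] = $yyyyxxyxyyxxxxx
  sorted[1] = x$yyyyxxyxyyxxxx
  sorted[2] = xx$yyyyxxyxyyxxx
  sorted[3] = xxx$yyyyxxyxyyxx
  sorted[4] = xxxx$yyyyxxyxyyx
  sorted[5] = xxxxx$yyyyxxyxyy
  sorted[6] = xxyxyyxxxxx$yyyy
  sorted[7] = xyxyyxxxxx$yyyyx
  sorted[8] = xyyxxxxx$yyyyxxy
  sorted[9] = yxxxxx$yyyyxxyxy
  sorted[10] = yxxyxyyxxxxx$yyy
  sorted[11] = yxyyxxxxx$yyyyxx
  sorted[12] = yyxxxxx$yyyyxxyx
  sorted[13] = yyxxyxyyxxxxx$yy
  sorted[14] = yyyxxyxyyxxxxx$y
  sorted[15] = yyyyxxyxyyxxxxx$
sorted[12] = yyxxxxx$yyyyxxyx

Answer: yyxxxxx$yyyyxxyx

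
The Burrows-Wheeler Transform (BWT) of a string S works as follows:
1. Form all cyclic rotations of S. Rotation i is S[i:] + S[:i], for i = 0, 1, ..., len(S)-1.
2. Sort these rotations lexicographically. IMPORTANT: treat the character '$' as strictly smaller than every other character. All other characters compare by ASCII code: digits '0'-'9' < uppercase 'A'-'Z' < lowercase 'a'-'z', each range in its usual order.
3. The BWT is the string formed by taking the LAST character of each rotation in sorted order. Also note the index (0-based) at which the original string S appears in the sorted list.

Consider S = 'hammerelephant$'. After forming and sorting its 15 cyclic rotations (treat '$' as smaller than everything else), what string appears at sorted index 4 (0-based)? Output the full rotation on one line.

Answer: ephant$hammerel

Derivation:
All 15 rotations (rotation i = S[i:]+S[:i]):
  rot[0] = hammerelephant$
  rot[1] = ammerelephant$h
  rot[2] = mmerelephant$ha
  rot[3] = merelephant$ham
  rot[4] = erelephant$hamm
  rot[5] = relephant$hamme
  rot[6] = elephant$hammer
  rot[7] = lephant$hammere
  rot[8] = ephant$hammerel
  rot[9] = phant$hammerele
  rot[10] = hant$hammerelep
  rot[11] = ant$hammereleph
  rot[12] = nt$hammerelepha
  rot[13] = t$hammerelephan
  rot[14] = $hammerelephant
Sorted (with $ < everything):
  sorted[0] = $hammerelephant
  sorted[1] = ammerelephant$h
  sorted[2] = ant$hammereleph
  sorted[3] = elephant$hammer
  sorted[4] = ephant$hammerel
  sorted[5] = erelephant$hamm
  sorted[6] = hammerelephant$
  sorted[7] = hant$hammerelep
  sorted[8] = lephant$hammere
  sorted[9] = merelephant$ham
  sorted[10] = mmerelephant$ha
  sorted[11] = nt$hammerelepha
  sorted[12] = phant$hammerele
  sorted[13] = relephant$hamme
  sorted[14] = t$hammerelephan
sorted[4] = ephant$hammerel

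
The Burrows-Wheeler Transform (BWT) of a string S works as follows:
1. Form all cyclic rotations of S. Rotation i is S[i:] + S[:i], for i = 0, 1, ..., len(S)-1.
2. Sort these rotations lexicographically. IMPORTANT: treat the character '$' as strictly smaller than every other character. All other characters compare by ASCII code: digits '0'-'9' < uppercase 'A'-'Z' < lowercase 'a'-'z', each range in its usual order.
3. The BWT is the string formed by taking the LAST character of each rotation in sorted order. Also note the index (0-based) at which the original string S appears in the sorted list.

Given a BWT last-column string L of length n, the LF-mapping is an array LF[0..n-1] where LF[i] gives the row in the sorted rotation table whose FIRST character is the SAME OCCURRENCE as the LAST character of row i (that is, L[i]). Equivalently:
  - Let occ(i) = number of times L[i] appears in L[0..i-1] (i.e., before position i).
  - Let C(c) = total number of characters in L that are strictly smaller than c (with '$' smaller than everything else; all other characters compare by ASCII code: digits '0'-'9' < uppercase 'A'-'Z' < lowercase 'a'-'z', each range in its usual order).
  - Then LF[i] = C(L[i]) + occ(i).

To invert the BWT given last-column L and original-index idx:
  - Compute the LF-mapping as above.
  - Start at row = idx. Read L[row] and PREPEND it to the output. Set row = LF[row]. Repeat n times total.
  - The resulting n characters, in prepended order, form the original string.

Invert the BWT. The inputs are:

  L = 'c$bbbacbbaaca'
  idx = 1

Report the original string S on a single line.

LF mapping: 10 0 5 6 7 1 11 8 9 2 3 12 4
Walk LF starting at row 1, prepending L[row]:
  step 1: row=1, L[1]='$', prepend. Next row=LF[1]=0
  step 2: row=0, L[0]='c', prepend. Next row=LF[0]=10
  step 3: row=10, L[10]='a', prepend. Next row=LF[10]=3
  step 4: row=3, L[3]='b', prepend. Next row=LF[3]=6
  step 5: row=6, L[6]='c', prepend. Next row=LF[6]=11
  step 6: row=11, L[11]='c', prepend. Next row=LF[11]=12
  step 7: row=12, L[12]='a', prepend. Next row=LF[12]=4
  step 8: row=4, L[4]='b', prepend. Next row=LF[4]=7
  step 9: row=7, L[7]='b', prepend. Next row=LF[7]=8
  step 10: row=8, L[8]='b', prepend. Next row=LF[8]=9
  step 11: row=9, L[9]='a', prepend. Next row=LF[9]=2
  step 12: row=2, L[2]='b', prepend. Next row=LF[2]=5
  step 13: row=5, L[5]='a', prepend. Next row=LF[5]=1
Reversed output: ababbbaccbac$

Answer: ababbbaccbac$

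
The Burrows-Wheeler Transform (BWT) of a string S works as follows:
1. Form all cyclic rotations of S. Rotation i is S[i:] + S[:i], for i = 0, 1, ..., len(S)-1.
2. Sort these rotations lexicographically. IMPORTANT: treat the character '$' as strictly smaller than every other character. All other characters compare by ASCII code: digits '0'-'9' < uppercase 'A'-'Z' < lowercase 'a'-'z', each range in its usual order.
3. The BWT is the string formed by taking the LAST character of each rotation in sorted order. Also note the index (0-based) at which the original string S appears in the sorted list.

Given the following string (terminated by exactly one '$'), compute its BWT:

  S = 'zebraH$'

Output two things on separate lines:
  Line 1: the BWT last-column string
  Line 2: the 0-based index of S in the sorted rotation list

Answer: Harezb$
6

Derivation:
All 7 rotations (rotation i = S[i:]+S[:i]):
  rot[0] = zebraH$
  rot[1] = ebraH$z
  rot[2] = braH$ze
  rot[3] = raH$zeb
  rot[4] = aH$zebr
  rot[5] = H$zebra
  rot[6] = $zebraH
Sorted (with $ < everything):
  sorted[0] = $zebraH  (last char: 'H')
  sorted[1] = H$zebra  (last char: 'a')
  sorted[2] = aH$zebr  (last char: 'r')
  sorted[3] = braH$ze  (last char: 'e')
  sorted[4] = ebraH$z  (last char: 'z')
  sorted[5] = raH$zeb  (last char: 'b')
  sorted[6] = zebraH$  (last char: '$')
Last column: Harezb$
Original string S is at sorted index 6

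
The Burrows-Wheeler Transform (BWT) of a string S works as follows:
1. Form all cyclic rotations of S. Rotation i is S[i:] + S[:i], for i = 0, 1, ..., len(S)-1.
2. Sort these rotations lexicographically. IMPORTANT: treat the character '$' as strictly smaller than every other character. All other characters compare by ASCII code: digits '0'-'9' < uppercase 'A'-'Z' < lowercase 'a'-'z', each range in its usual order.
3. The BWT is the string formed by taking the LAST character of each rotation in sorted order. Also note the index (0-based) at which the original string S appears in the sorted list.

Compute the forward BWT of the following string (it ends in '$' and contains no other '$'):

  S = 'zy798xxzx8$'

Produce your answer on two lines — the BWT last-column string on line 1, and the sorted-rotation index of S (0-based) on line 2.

Answer: 8yx97z8xzx$
10

Derivation:
All 11 rotations (rotation i = S[i:]+S[:i]):
  rot[0] = zy798xxzx8$
  rot[1] = y798xxzx8$z
  rot[2] = 798xxzx8$zy
  rot[3] = 98xxzx8$zy7
  rot[4] = 8xxzx8$zy79
  rot[5] = xxzx8$zy798
  rot[6] = xzx8$zy798x
  rot[7] = zx8$zy798xx
  rot[8] = x8$zy798xxz
  rot[9] = 8$zy798xxzx
  rot[10] = $zy798xxzx8
Sorted (with $ < everything):
  sorted[0] = $zy798xxzx8  (last char: '8')
  sorted[1] = 798xxzx8$zy  (last char: 'y')
  sorted[2] = 8$zy798xxzx  (last char: 'x')
  sorted[3] = 8xxzx8$zy79  (last char: '9')
  sorted[4] = 98xxzx8$zy7  (last char: '7')
  sorted[5] = x8$zy798xxz  (last char: 'z')
  sorted[6] = xxzx8$zy798  (last char: '8')
  sorted[7] = xzx8$zy798x  (last char: 'x')
  sorted[8] = y798xxzx8$z  (last char: 'z')
  sorted[9] = zx8$zy798xx  (last char: 'x')
  sorted[10] = zy798xxzx8$  (last char: '$')
Last column: 8yx97z8xzx$
Original string S is at sorted index 10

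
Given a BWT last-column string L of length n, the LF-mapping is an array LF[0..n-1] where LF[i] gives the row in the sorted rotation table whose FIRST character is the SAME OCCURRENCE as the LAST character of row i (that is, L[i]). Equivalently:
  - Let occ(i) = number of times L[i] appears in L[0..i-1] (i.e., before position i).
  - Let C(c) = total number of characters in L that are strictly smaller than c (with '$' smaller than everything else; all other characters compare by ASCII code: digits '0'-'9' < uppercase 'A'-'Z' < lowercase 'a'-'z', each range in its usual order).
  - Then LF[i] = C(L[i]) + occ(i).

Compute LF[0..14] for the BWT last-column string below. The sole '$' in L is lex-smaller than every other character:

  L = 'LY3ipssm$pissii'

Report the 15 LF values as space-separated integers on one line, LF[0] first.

Char counts: '$':1, '3':1, 'L':1, 'Y':1, 'i':4, 'm':1, 'p':2, 's':4
C (first-col start): C('$')=0, C('3')=1, C('L')=2, C('Y')=3, C('i')=4, C('m')=8, C('p')=9, C('s')=11
L[0]='L': occ=0, LF[0]=C('L')+0=2+0=2
L[1]='Y': occ=0, LF[1]=C('Y')+0=3+0=3
L[2]='3': occ=0, LF[2]=C('3')+0=1+0=1
L[3]='i': occ=0, LF[3]=C('i')+0=4+0=4
L[4]='p': occ=0, LF[4]=C('p')+0=9+0=9
L[5]='s': occ=0, LF[5]=C('s')+0=11+0=11
L[6]='s': occ=1, LF[6]=C('s')+1=11+1=12
L[7]='m': occ=0, LF[7]=C('m')+0=8+0=8
L[8]='$': occ=0, LF[8]=C('$')+0=0+0=0
L[9]='p': occ=1, LF[9]=C('p')+1=9+1=10
L[10]='i': occ=1, LF[10]=C('i')+1=4+1=5
L[11]='s': occ=2, LF[11]=C('s')+2=11+2=13
L[12]='s': occ=3, LF[12]=C('s')+3=11+3=14
L[13]='i': occ=2, LF[13]=C('i')+2=4+2=6
L[14]='i': occ=3, LF[14]=C('i')+3=4+3=7

Answer: 2 3 1 4 9 11 12 8 0 10 5 13 14 6 7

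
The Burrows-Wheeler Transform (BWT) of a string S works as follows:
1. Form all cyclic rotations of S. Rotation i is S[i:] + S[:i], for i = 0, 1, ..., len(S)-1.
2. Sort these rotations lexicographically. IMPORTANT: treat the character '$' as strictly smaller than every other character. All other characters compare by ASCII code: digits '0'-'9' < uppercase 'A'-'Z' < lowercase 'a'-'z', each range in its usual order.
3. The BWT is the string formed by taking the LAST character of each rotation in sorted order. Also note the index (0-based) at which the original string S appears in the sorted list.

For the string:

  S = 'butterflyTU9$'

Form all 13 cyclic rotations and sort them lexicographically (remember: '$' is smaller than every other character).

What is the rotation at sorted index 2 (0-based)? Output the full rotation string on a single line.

All 13 rotations (rotation i = S[i:]+S[:i]):
  rot[0] = butterflyTU9$
  rot[1] = utterflyTU9$b
  rot[2] = tterflyTU9$bu
  rot[3] = terflyTU9$but
  rot[4] = erflyTU9$butt
  rot[5] = rflyTU9$butte
  rot[6] = flyTU9$butter
  rot[7] = lyTU9$butterf
  rot[8] = yTU9$butterfl
  rot[9] = TU9$butterfly
  rot[10] = U9$butterflyT
  rot[11] = 9$butterflyTU
  rot[12] = $butterflyTU9
Sorted (with $ < everything):
  sorted[0] = $butterflyTU9
  sorted[1] = 9$butterflyTU
  sorted[2] = TU9$butterfly
  sorted[3] = U9$butterflyT
  sorted[4] = butterflyTU9$
  sorted[5] = erflyTU9$butt
  sorted[6] = flyTU9$butter
  sorted[7] = lyTU9$butterf
  sorted[8] = rflyTU9$butte
  sorted[9] = terflyTU9$but
  sorted[10] = tterflyTU9$bu
  sorted[11] = utterflyTU9$b
  sorted[12] = yTU9$butterfl
sorted[2] = TU9$butterfly

Answer: TU9$butterfly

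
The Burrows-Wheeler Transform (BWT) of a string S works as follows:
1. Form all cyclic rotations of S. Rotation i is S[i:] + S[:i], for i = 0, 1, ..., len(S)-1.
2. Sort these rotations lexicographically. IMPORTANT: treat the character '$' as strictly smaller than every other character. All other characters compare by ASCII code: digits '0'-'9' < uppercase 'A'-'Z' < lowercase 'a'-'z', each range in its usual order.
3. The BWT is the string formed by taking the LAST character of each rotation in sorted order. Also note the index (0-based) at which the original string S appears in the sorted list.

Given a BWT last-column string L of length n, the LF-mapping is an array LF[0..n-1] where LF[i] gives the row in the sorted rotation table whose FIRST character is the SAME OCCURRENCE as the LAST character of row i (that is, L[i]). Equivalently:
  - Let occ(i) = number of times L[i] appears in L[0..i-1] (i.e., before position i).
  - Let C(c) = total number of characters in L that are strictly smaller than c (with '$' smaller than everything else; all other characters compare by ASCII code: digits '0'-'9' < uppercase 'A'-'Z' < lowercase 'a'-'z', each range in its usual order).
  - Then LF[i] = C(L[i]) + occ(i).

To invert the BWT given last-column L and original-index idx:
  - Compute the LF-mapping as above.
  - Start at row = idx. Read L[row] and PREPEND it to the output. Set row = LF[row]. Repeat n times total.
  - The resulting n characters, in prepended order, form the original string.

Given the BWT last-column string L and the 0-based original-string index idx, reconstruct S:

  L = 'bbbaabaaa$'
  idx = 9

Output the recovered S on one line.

LF mapping: 6 7 8 1 2 9 3 4 5 0
Walk LF starting at row 9, prepending L[row]:
  step 1: row=9, L[9]='$', prepend. Next row=LF[9]=0
  step 2: row=0, L[0]='b', prepend. Next row=LF[0]=6
  step 3: row=6, L[6]='a', prepend. Next row=LF[6]=3
  step 4: row=3, L[3]='a', prepend. Next row=LF[3]=1
  step 5: row=1, L[1]='b', prepend. Next row=LF[1]=7
  step 6: row=7, L[7]='a', prepend. Next row=LF[7]=4
  step 7: row=4, L[4]='a', prepend. Next row=LF[4]=2
  step 8: row=2, L[2]='b', prepend. Next row=LF[2]=8
  step 9: row=8, L[8]='a', prepend. Next row=LF[8]=5
  step 10: row=5, L[5]='b', prepend. Next row=LF[5]=9
Reversed output: babaabaab$

Answer: babaabaab$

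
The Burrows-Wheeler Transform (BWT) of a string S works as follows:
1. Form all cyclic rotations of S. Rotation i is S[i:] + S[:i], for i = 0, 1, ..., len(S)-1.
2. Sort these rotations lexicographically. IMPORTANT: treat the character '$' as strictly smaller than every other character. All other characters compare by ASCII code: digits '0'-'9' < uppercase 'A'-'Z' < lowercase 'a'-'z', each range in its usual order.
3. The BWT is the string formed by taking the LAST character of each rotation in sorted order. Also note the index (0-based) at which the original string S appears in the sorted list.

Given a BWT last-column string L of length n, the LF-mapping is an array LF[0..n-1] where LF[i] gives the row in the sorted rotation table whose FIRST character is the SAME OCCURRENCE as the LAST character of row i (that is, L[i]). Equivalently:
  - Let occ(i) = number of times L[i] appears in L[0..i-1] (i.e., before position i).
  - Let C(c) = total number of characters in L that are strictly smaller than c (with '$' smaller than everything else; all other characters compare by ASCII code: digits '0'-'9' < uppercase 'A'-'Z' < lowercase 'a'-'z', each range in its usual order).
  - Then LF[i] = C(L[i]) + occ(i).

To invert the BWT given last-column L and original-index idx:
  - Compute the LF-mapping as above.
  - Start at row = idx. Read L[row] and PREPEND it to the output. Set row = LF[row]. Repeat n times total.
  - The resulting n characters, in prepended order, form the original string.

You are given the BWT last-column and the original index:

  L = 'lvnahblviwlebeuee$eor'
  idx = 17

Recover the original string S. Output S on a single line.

LF mapping: 11 18 14 1 9 2 12 19 10 20 13 4 3 5 17 6 7 0 8 15 16
Walk LF starting at row 17, prepending L[row]:
  step 1: row=17, L[17]='$', prepend. Next row=LF[17]=0
  step 2: row=0, L[0]='l', prepend. Next row=LF[0]=11
  step 3: row=11, L[11]='e', prepend. Next row=LF[11]=4
  step 4: row=4, L[4]='h', prepend. Next row=LF[4]=9
  step 5: row=9, L[9]='w', prepend. Next row=LF[9]=20
  step 6: row=20, L[20]='r', prepend. Next row=LF[20]=16
  step 7: row=16, L[16]='e', prepend. Next row=LF[16]=7
  step 8: row=7, L[7]='v', prepend. Next row=LF[7]=19
  step 9: row=19, L[19]='o', prepend. Next row=LF[19]=15
  step 10: row=15, L[15]='e', prepend. Next row=LF[15]=6
  step 11: row=6, L[6]='l', prepend. Next row=LF[6]=12
  step 12: row=12, L[12]='b', prepend. Next row=LF[12]=3
  step 13: row=3, L[3]='a', prepend. Next row=LF[3]=1
  step 14: row=1, L[1]='v', prepend. Next row=LF[1]=18
  step 15: row=18, L[18]='e', prepend. Next row=LF[18]=8
  step 16: row=8, L[8]='i', prepend. Next row=LF[8]=10
  step 17: row=10, L[10]='l', prepend. Next row=LF[10]=13
  step 18: row=13, L[13]='e', prepend. Next row=LF[13]=5
  step 19: row=5, L[5]='b', prepend. Next row=LF[5]=2
  step 20: row=2, L[2]='n', prepend. Next row=LF[2]=14
  step 21: row=14, L[14]='u', prepend. Next row=LF[14]=17
Reversed output: unbelievableoverwhel$

Answer: unbelievableoverwhel$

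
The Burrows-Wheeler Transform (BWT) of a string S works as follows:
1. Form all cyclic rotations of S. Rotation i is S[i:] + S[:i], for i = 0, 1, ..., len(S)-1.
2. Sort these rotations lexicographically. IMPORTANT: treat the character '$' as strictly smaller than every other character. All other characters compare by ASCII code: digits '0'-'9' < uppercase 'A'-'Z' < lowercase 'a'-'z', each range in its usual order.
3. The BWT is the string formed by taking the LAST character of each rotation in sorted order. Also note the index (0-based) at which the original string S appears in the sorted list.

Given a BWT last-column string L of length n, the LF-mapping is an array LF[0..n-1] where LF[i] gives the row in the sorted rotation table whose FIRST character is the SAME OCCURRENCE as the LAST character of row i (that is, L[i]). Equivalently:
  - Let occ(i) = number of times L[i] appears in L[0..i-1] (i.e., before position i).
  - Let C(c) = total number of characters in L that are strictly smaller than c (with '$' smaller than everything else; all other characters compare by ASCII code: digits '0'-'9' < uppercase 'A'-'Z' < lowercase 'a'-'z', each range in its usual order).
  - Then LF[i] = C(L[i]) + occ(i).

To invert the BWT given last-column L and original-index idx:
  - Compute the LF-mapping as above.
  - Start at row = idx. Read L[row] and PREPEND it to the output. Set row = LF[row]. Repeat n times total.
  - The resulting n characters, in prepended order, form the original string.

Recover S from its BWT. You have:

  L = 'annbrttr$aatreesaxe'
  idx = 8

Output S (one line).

LF mapping: 1 9 10 5 11 15 16 12 0 2 3 17 13 6 7 14 4 18 8
Walk LF starting at row 8, prepending L[row]:
  step 1: row=8, L[8]='$', prepend. Next row=LF[8]=0
  step 2: row=0, L[0]='a', prepend. Next row=LF[0]=1
  step 3: row=1, L[1]='n', prepend. Next row=LF[1]=9
  step 4: row=9, L[9]='a', prepend. Next row=LF[9]=2
  step 5: row=2, L[2]='n', prepend. Next row=LF[2]=10
  step 6: row=10, L[10]='a', prepend. Next row=LF[10]=3
  step 7: row=3, L[3]='b', prepend. Next row=LF[3]=5
  step 8: row=5, L[5]='t', prepend. Next row=LF[5]=15
  step 9: row=15, L[15]='s', prepend. Next row=LF[15]=14
  step 10: row=14, L[14]='e', prepend. Next row=LF[14]=7
  step 11: row=7, L[7]='r', prepend. Next row=LF[7]=12
  step 12: row=12, L[12]='r', prepend. Next row=LF[12]=13
  step 13: row=13, L[13]='e', prepend. Next row=LF[13]=6
  step 14: row=6, L[6]='t', prepend. Next row=LF[6]=16
  step 15: row=16, L[16]='a', prepend. Next row=LF[16]=4
  step 16: row=4, L[4]='r', prepend. Next row=LF[4]=11
  step 17: row=11, L[11]='t', prepend. Next row=LF[11]=17
  step 18: row=17, L[17]='x', prepend. Next row=LF[17]=18
  step 19: row=18, L[18]='e', prepend. Next row=LF[18]=8
Reversed output: extraterrestbanana$

Answer: extraterrestbanana$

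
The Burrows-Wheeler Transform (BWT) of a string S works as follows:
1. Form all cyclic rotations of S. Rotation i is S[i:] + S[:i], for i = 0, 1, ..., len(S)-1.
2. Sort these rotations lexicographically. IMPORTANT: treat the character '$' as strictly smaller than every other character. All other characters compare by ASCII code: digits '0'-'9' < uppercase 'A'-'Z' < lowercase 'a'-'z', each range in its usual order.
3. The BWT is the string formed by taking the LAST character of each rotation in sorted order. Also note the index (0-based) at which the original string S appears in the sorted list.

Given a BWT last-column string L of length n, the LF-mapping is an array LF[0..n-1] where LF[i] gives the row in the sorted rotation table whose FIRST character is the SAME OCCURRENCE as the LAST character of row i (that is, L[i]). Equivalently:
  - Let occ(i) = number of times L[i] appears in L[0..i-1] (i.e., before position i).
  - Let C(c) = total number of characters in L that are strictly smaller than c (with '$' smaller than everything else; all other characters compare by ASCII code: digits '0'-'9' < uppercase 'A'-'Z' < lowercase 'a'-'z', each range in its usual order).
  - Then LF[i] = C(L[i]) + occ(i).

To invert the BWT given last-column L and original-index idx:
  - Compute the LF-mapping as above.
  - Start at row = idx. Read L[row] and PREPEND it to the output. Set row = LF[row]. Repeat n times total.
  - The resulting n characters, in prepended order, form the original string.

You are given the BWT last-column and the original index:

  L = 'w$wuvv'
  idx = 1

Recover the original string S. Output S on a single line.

Answer: uvwvw$

Derivation:
LF mapping: 4 0 5 1 2 3
Walk LF starting at row 1, prepending L[row]:
  step 1: row=1, L[1]='$', prepend. Next row=LF[1]=0
  step 2: row=0, L[0]='w', prepend. Next row=LF[0]=4
  step 3: row=4, L[4]='v', prepend. Next row=LF[4]=2
  step 4: row=2, L[2]='w', prepend. Next row=LF[2]=5
  step 5: row=5, L[5]='v', prepend. Next row=LF[5]=3
  step 6: row=3, L[3]='u', prepend. Next row=LF[3]=1
Reversed output: uvwvw$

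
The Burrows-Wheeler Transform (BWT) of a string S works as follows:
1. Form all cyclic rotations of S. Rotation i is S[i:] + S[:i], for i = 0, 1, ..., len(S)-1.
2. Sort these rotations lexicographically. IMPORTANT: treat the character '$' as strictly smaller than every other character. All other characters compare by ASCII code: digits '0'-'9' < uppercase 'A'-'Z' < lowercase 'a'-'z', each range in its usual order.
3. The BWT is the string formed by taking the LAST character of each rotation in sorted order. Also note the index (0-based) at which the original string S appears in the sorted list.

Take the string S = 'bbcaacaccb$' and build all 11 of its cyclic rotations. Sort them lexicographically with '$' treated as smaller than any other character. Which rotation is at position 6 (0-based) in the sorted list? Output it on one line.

All 11 rotations (rotation i = S[i:]+S[:i]):
  rot[0] = bbcaacaccb$
  rot[1] = bcaacaccb$b
  rot[2] = caacaccb$bb
  rot[3] = aacaccb$bbc
  rot[4] = acaccb$bbca
  rot[5] = caccb$bbcaa
  rot[6] = accb$bbcaac
  rot[7] = ccb$bbcaaca
  rot[8] = cb$bbcaacac
  rot[9] = b$bbcaacacc
  rot[10] = $bbcaacaccb
Sorted (with $ < everything):
  sorted[0] = $bbcaacaccb
  sorted[1] = aacaccb$bbc
  sorted[2] = acaccb$bbca
  sorted[3] = accb$bbcaac
  sorted[4] = b$bbcaacacc
  sorted[5] = bbcaacaccb$
  sorted[6] = bcaacaccb$b
  sorted[7] = caacaccb$bb
  sorted[8] = caccb$bbcaa
  sorted[9] = cb$bbcaacac
  sorted[10] = ccb$bbcaaca
sorted[6] = bcaacaccb$b

Answer: bcaacaccb$b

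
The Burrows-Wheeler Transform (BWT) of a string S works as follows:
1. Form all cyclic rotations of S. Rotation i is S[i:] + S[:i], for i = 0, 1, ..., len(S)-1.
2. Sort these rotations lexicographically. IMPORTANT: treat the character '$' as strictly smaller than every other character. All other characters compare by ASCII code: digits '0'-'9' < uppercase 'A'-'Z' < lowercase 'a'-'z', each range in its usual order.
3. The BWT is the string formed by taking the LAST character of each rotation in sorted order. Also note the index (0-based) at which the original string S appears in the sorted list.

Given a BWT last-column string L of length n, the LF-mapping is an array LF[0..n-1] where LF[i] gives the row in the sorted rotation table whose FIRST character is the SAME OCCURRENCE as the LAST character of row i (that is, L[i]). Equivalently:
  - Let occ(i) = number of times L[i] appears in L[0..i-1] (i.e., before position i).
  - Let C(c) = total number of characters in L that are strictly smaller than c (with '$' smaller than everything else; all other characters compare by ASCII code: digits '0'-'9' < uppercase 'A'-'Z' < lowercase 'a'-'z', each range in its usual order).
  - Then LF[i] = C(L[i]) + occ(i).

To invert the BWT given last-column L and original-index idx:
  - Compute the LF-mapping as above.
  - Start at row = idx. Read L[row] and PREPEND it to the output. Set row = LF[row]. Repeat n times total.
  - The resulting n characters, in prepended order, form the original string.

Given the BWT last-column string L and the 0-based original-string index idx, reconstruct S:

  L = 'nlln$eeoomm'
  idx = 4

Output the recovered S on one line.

LF mapping: 7 3 4 8 0 1 2 9 10 5 6
Walk LF starting at row 4, prepending L[row]:
  step 1: row=4, L[4]='$', prepend. Next row=LF[4]=0
  step 2: row=0, L[0]='n', prepend. Next row=LF[0]=7
  step 3: row=7, L[7]='o', prepend. Next row=LF[7]=9
  step 4: row=9, L[9]='m', prepend. Next row=LF[9]=5
  step 5: row=5, L[5]='e', prepend. Next row=LF[5]=1
  step 6: row=1, L[1]='l', prepend. Next row=LF[1]=3
  step 7: row=3, L[3]='n', prepend. Next row=LF[3]=8
  step 8: row=8, L[8]='o', prepend. Next row=LF[8]=10
  step 9: row=10, L[10]='m', prepend. Next row=LF[10]=6
  step 10: row=6, L[6]='e', prepend. Next row=LF[6]=2
  step 11: row=2, L[2]='l', prepend. Next row=LF[2]=4
Reversed output: lemonlemon$

Answer: lemonlemon$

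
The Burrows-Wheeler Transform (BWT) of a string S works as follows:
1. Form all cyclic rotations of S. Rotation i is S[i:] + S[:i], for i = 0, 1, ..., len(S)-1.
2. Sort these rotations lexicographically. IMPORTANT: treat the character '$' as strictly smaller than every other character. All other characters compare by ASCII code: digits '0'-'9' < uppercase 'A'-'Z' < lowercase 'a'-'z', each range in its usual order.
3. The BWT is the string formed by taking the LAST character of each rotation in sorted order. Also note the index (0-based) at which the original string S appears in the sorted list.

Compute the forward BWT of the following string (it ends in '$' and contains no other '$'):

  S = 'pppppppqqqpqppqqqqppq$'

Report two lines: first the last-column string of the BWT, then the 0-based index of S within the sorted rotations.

All 22 rotations (rotation i = S[i:]+S[:i]):
  rot[0] = pppppppqqqpqppqqqqppq$
  rot[1] = ppppppqqqpqppqqqqppq$p
  rot[2] = pppppqqqpqppqqqqppq$pp
  rot[3] = ppppqqqpqppqqqqppq$ppp
  rot[4] = pppqqqpqppqqqqppq$pppp
  rot[5] = ppqqqpqppqqqqppq$ppppp
  rot[6] = pqqqpqppqqqqppq$pppppp
  rot[7] = qqqpqppqqqqppq$ppppppp
  rot[8] = qqpqppqqqqppq$pppppppq
  rot[9] = qpqppqqqqppq$pppppppqq
  rot[10] = pqppqqqqppq$pppppppqqq
  rot[11] = qppqqqqppq$pppppppqqqp
  rot[12] = ppqqqqppq$pppppppqqqpq
  rot[13] = pqqqqppq$pppppppqqqpqp
  rot[14] = qqqqppq$pppppppqqqpqpp
  rot[15] = qqqppq$pppppppqqqpqppq
  rot[16] = qqppq$pppppppqqqpqppqq
  rot[17] = qppq$pppppppqqqpqppqqq
  rot[18] = ppq$pppppppqqqpqppqqqq
  rot[19] = pq$pppppppqqqpqppqqqqp
  rot[20] = q$pppppppqqqpqppqqqqpp
  rot[21] = $pppppppqqqpqppqqqqppq
Sorted (with $ < everything):
  sorted[0] = $pppppppqqqpqppqqqqppq  (last char: 'q')
  sorted[1] = pppppppqqqpqppqqqqppq$  (last char: '$')
  sorted[2] = ppppppqqqpqppqqqqppq$p  (last char: 'p')
  sorted[3] = pppppqqqpqppqqqqppq$pp  (last char: 'p')
  sorted[4] = ppppqqqpqppqqqqppq$ppp  (last char: 'p')
  sorted[5] = pppqqqpqppqqqqppq$pppp  (last char: 'p')
  sorted[6] = ppq$pppppppqqqpqppqqqq  (last char: 'q')
  sorted[7] = ppqqqpqppqqqqppq$ppppp  (last char: 'p')
  sorted[8] = ppqqqqppq$pppppppqqqpq  (last char: 'q')
  sorted[9] = pq$pppppppqqqpqppqqqqp  (last char: 'p')
  sorted[10] = pqppqqqqppq$pppppppqqq  (last char: 'q')
  sorted[11] = pqqqpqppqqqqppq$pppppp  (last char: 'p')
  sorted[12] = pqqqqppq$pppppppqqqpqp  (last char: 'p')
  sorted[13] = q$pppppppqqqpqppqqqqpp  (last char: 'p')
  sorted[14] = qppq$pppppppqqqpqppqqq  (last char: 'q')
  sorted[15] = qppqqqqppq$pppppppqqqp  (last char: 'p')
  sorted[16] = qpqppqqqqppq$pppppppqq  (last char: 'q')
  sorted[17] = qqppq$pppppppqqqpqppqq  (last char: 'q')
  sorted[18] = qqpqppqqqqppq$pppppppq  (last char: 'q')
  sorted[19] = qqqppq$pppppppqqqpqppq  (last char: 'q')
  sorted[20] = qqqpqppqqqqppq$ppppppp  (last char: 'p')
  sorted[21] = qqqqppq$pppppppqqqpqpp  (last char: 'p')
Last column: q$ppppqpqpqpppqpqqqqpp
Original string S is at sorted index 1

Answer: q$ppppqpqpqpppqpqqqqpp
1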